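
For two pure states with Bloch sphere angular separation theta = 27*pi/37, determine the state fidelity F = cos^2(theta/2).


For states separated by angle theta on Bloch sphere:
F = cos^2(theta/2)
theta = 27*pi/37 = 2.2925
theta/2 = 1.1463
cos(theta/2) = 0.4119
F = 0.1697

0.1697


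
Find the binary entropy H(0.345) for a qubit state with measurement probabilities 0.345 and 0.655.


S = -p*log2(p) - (1-p)*log2(1-p)
p = 0.3450, 1-p = 0.6550
= -0.3450 * log2(0.3450) - 0.6550 * log2(0.6550)
= -(-0.5297) - (-0.3998)
= 0.9295

0.9295


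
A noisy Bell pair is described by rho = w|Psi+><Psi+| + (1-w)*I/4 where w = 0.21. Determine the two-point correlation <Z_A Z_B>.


|Psi+> = (|01> + |10>)/sqrt(2)
For the pure Bell state, <Z_A Z_B> = -1 (Bell-state Pauli correlator).
The maximally-mixed part I/4 has tr(I/4 * P tensor P) = 0 for any traceless Pauli P.
So <Z_A Z_B>_rho = w * (-1) + (1 - w) * 0
= 0.21 * (-1)
= -0.2100

-0.2100


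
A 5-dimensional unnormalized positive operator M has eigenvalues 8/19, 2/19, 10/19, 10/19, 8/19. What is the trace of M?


tr(M) = sum of eigenvalues
= 8/19 + 2/19 + 10/19 + 10/19 + 8/19
= 38/19
= 2.0000

2.0000


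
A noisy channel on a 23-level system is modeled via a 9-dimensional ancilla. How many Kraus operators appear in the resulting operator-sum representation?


Tracing out the environment in an orthonormal basis {|i>_E} gives Kraus operators K_i = <i|_E U |0>_E.
Number of Kraus operators = dim(H_env) = d_env
= 9

9


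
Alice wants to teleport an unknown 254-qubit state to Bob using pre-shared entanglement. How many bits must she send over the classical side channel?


Quantum teleportation requires 2 classical bits per qubit teleported.
254 qubit(s) -> 2 * 254 = 508 classical bits

508


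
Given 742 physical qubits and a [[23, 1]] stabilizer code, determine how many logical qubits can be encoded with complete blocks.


Each code block uses 23 physical qubits for 1 logical qubit(s).
Number of complete blocks = floor(742 / 23) = 32
Logical qubits = 32 * 1
= 32

32


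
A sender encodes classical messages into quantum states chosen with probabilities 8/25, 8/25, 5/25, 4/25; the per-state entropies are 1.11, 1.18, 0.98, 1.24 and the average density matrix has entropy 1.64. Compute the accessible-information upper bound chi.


chi = S(rho) - sum_i p_i * S(rho_i)
Weighted entropy = 8/25 * 1.11 + 8/25 * 1.18 + 5/25 * 0.98 + 4/25 * 1.24
= 1.1272
chi = 1.64 - 1.1272
= 0.5128

0.5128


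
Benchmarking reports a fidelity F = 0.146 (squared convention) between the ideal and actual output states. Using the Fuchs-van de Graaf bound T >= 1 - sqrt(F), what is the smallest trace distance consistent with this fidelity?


Fuchs-van de Graaf (squared-fidelity convention): 1 - sqrt(F) <= T <= sqrt(1 - F).
Lower bound: T >= 1 - sqrt(F)
sqrt(F) = sqrt(0.146) = 0.3821
T >= 1 - 0.3821
T >= 0.6179

0.6179


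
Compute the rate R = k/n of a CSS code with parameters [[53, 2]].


Code rate R = k/n
= 2/53
= 0.0377

0.0377


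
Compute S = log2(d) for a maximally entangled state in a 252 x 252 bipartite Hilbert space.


For a maximally entangled state in d x d:
S = log2(d) = log2(252)
= 7.9773

7.9773


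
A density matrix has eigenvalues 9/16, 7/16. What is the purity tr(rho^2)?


tr(rho^2) = sum of eigenvalues squared
= (9/16)^2 + (7/16)^2
= (81 + 49) / 256
= 130/256
= 0.5078

0.5078


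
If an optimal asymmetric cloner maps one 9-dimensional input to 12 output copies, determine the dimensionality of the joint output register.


Output space = H^(tensor 12) where dim(H) = 9
dim = 9^12
= 81 (after 2 factors)
= 729 (after 3 factors)
= 6561 (after 4 factors)
= 59049 (after 5 factors)
= 531441 (after 6 factors)
= 4782969 (after 7 factors)
= 43046721 (after 8 factors)
= 387420489 (after 9 factors)
= 3486784401 (after 10 factors)
= 31381059609 (after 11 factors)
= 282429536481 (after 12 factors)
= 282429536481

282429536481


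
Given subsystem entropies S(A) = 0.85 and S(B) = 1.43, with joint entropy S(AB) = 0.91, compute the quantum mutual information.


I(A:B) = S(A) + S(B) - S(AB)
= 0.85 + 1.43 - 0.91
= 1.3700

1.3700


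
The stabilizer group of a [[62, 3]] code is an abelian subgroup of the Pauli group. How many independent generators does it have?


For an [[n,k]] stabilizer code:
Number of stabilizer generators = n - k
= 62 - 3
= 59

59


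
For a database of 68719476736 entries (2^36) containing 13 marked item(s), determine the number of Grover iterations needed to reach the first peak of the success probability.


After j Grover iterations the success probability is P(j) = sin^2((2j+1)*theta), where sin(theta) = sqrt(k/N).
N = 2^36 = 68719476736, k = 13
sin(theta) = sqrt(k/N) = 1.375408659e-05
theta = arcsin(sqrt(k/N)) = 1.375408659e-05 rad
P(j) reaches its first maximum when (2j+1)*theta is as close as possible to pi/2, i.e. j = round(pi/(4*theta) - 1/2).
pi/(4*theta) - 1/2 = 57102.3951
(For comparison, the common estimate pi/4 * sqrt(N/k) = 57102.8951; the exact maximiser is used here.)
Optimal iterations = 57102

57102


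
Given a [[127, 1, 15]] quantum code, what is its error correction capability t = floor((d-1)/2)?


Code parameters: [[127, 1, 15]], distance d = 15.
Number of correctable errors = floor((d-1)/2)
= floor((15 - 1)/2)
= floor(14/2)
= 7

7


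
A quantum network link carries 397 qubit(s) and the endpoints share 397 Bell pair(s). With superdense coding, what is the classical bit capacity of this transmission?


Superdense coding allows 2 classical bits per shared entangled pair.
397 pair(s) -> 2 * 397 = 794 classical bits

794


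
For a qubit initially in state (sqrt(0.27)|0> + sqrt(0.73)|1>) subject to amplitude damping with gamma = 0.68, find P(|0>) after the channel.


For amplitude damping with parameter gamma on state sqrt(a)|0> + sqrt(b)|1>:
alpha^2 = 0.27, beta^2 = 0.73
P(|0>) = alpha^2 + gamma * beta^2
= 0.27 + 0.68 * 0.73
= 0.27 + 0.4964
= 0.7664

0.7664


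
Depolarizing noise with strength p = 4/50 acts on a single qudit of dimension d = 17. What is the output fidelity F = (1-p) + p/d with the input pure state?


F = (1-p) + p/d
= (1 - 0.0800) + 0.0800/17
= 0.9200 + 0.0047
= 0.9247

0.9247


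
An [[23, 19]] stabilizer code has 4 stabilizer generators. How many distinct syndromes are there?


Each stabilizer generator gives a binary (+1 or -1) measurement outcome.
With 4 independent generators:
Total syndromes = 2^4
= 16

16


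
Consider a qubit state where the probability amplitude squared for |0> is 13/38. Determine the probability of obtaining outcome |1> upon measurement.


|alpha|^2 = 13/38 = 0.3421
|beta|^2 = 1 - 13/38 = 25/38 = 0.6579
P(|1>) = |beta|^2 = 0.6579

0.6579


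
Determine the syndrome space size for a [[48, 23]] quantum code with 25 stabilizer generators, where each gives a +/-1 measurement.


Each stabilizer generator gives a binary (+1 or -1) measurement outcome.
With 25 independent generators:
Total syndromes = 2^25
= 33554432

33554432


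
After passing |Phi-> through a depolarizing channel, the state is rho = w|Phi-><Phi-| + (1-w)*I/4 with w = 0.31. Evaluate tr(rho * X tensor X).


|Phi-> = (|00> - |11>)/sqrt(2)
For the pure Bell state, <X_A X_B> = -1 (Bell-state Pauli correlator).
The maximally-mixed part I/4 has tr(I/4 * P tensor P) = 0 for any traceless Pauli P.
So <X_A X_B>_rho = w * (-1) + (1 - w) * 0
= 0.31 * (-1)
= -0.3100

-0.3100


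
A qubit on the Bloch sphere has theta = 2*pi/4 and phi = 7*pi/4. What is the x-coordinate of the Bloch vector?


theta = 1.5708, phi = 5.4978
r_x = sin(theta)*cos(phi) = 1.0000 * 0.7071
r_x = 0.7071

0.7071


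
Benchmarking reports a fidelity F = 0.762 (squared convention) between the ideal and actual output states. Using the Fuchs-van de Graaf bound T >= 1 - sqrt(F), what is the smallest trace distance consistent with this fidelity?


Fuchs-van de Graaf (squared-fidelity convention): 1 - sqrt(F) <= T <= sqrt(1 - F).
Lower bound: T >= 1 - sqrt(F)
sqrt(F) = sqrt(0.762) = 0.8729
T >= 1 - 0.8729
T >= 0.1271

0.1271


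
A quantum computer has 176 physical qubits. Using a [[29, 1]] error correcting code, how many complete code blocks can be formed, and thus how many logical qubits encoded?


Each code block uses 29 physical qubits for 1 logical qubit(s).
Number of complete blocks = floor(176 / 29) = 6
Logical qubits = 6 * 1
= 6

6


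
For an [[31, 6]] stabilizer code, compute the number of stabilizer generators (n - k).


For an [[n,k]] stabilizer code:
Number of stabilizer generators = n - k
= 31 - 6
= 25

25


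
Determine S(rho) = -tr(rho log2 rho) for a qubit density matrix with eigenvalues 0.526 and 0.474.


S = -p*log2(p) - (1-p)*log2(1-p)
p = 0.5260, 1-p = 0.4740
= -0.5260 * log2(0.5260) - 0.4740 * log2(0.4740)
= -(-0.4875) - (-0.5105)
= 0.9980

0.9980


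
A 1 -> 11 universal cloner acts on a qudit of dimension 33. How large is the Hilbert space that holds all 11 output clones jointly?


Output space = H^(tensor 11) where dim(H) = 33
dim = 33^11
= 1089 (after 2 factors)
= 35937 (after 3 factors)
= 1185921 (after 4 factors)
= 39135393 (after 5 factors)
= 1291467969 (after 6 factors)
= 42618442977 (after 7 factors)
= 1406408618241 (after 8 factors)
= 46411484401953 (after 9 factors)
= 1531578985264449 (after 10 factors)
= 50542106513726817 (after 11 factors)
= 50542106513726817

50542106513726817


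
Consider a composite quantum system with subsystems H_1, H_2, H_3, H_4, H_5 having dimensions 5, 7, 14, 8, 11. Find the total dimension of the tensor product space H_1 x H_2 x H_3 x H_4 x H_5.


dim(H_1 x H_2 x H_3 x H_4 x H_5) = 5 * 7 * 14 * 8 * 11
= 35 * 14 * 8 * 11
= 490 * 8 * 11
= 3920 * 11
= 43120

43120


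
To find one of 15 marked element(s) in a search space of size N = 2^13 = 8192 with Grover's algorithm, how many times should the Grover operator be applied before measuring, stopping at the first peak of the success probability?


After j Grover iterations the success probability is P(j) = sin^2((2j+1)*theta), where sin(theta) = sqrt(k/N).
N = 2^13 = 8192, k = 15
sin(theta) = sqrt(k/N) = 0.04279082481
theta = arcsin(sqrt(k/N)) = 0.0428038943 rad
P(j) reaches its first maximum when (2j+1)*theta is as close as possible to pi/2, i.e. j = round(pi/(4*theta) - 1/2).
pi/(4*theta) - 1/2 = 17.8488
(For comparison, the common estimate pi/4 * sqrt(N/k) = 18.3544; the exact maximiser is used here.)
Optimal iterations = 18

18


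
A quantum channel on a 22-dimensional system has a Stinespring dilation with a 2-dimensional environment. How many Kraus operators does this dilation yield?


Tracing out the environment in an orthonormal basis {|i>_E} gives Kraus operators K_i = <i|_E U |0>_E.
Number of Kraus operators = dim(H_env) = d_env
= 2

2


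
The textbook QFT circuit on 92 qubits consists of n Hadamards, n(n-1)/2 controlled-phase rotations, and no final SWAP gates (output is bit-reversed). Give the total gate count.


Hadamard gates: 92
Controlled rotations: n*(n-1)/2 = 92*91/2 = 4186
SWAP gates: 0 (omitted)
Total = 92 + 4186
= 4278

4278


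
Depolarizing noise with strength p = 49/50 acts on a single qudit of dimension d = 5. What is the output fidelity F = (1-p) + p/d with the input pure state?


F = (1-p) + p/d
= (1 - 0.9800) + 0.9800/5
= 0.0200 + 0.1960
= 0.2160

0.2160


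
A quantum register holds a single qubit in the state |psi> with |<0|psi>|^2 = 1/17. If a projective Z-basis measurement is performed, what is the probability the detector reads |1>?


|alpha|^2 = 1/17 = 0.0588
|beta|^2 = 1 - 1/17 = 16/17 = 0.9412
P(|1>) = |beta|^2 = 0.9412

0.9412


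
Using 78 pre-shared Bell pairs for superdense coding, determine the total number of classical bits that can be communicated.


Superdense coding allows 2 classical bits per shared entangled pair.
78 pair(s) -> 2 * 78 = 156 classical bits

156


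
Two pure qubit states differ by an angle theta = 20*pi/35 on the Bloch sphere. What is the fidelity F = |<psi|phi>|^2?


For states separated by angle theta on Bloch sphere:
F = cos^2(theta/2)
theta = 20*pi/35 = 1.7952
theta/2 = 0.8976
cos(theta/2) = 0.6235
F = 0.3887

0.3887


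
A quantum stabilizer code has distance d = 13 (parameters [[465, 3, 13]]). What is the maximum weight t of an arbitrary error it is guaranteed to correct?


Code parameters: [[465, 3, 13]], distance d = 13.
Number of correctable errors = floor((d-1)/2)
= floor((13 - 1)/2)
= floor(12/2)
= 6

6


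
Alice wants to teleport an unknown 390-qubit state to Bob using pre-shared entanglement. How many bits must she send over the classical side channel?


Quantum teleportation requires 2 classical bits per qubit teleported.
390 qubit(s) -> 2 * 390 = 780 classical bits

780


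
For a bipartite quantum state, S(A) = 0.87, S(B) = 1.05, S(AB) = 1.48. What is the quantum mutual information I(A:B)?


I(A:B) = S(A) + S(B) - S(AB)
= 0.87 + 1.05 - 1.48
= 0.4400

0.4400


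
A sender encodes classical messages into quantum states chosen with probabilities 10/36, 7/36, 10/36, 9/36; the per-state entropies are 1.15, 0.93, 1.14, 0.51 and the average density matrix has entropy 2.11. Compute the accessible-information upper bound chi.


chi = S(rho) - sum_i p_i * S(rho_i)
Weighted entropy = 10/36 * 1.15 + 7/36 * 0.93 + 10/36 * 1.14 + 9/36 * 0.51
= 0.9444
chi = 2.11 - 0.9444
= 1.1656

1.1656


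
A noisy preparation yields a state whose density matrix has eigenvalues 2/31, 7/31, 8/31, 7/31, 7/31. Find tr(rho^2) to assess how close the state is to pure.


tr(rho^2) = sum of eigenvalues squared
= (2/31)^2 + (7/31)^2 + (8/31)^2 + (7/31)^2 + (7/31)^2
= (4 + 49 + 64 + 49 + 49) / 961
= 215/961
= 0.2237

0.2237


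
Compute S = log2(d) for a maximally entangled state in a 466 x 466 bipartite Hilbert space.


For a maximally entangled state in d x d:
S = log2(d) = log2(466)
= 8.8642

8.8642


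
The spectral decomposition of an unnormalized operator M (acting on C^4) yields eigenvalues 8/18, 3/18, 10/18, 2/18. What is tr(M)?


tr(M) = sum of eigenvalues
= 8/18 + 3/18 + 10/18 + 2/18
= 23/18
= 1.2778

1.2778


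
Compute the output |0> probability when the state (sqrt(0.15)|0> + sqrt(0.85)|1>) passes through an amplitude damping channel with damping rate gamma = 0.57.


For amplitude damping with parameter gamma on state sqrt(a)|0> + sqrt(b)|1>:
alpha^2 = 0.15, beta^2 = 0.85
P(|0>) = alpha^2 + gamma * beta^2
= 0.15 + 0.57 * 0.85
= 0.15 + 0.4845
= 0.6345

0.6345


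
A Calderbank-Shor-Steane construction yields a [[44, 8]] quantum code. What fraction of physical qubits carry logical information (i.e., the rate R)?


Code rate R = k/n
= 8/44
= 0.1818

0.1818


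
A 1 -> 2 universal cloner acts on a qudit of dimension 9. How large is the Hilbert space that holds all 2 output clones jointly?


Output space = H^(tensor 2) where dim(H) = 9
dim = 9^2
= 81

81


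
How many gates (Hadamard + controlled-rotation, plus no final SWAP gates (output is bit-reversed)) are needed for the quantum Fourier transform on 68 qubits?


Hadamard gates: 68
Controlled rotations: n*(n-1)/2 = 68*67/2 = 2278
SWAP gates: 0 (omitted)
Total = 68 + 2278
= 2346

2346


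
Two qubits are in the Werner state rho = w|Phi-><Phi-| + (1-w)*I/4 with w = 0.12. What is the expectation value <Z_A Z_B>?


|Phi-> = (|00> - |11>)/sqrt(2)
For the pure Bell state, <Z_A Z_B> = +1 (Bell-state Pauli correlator).
The maximally-mixed part I/4 has tr(I/4 * P tensor P) = 0 for any traceless Pauli P.
So <Z_A Z_B>_rho = w * (+1) + (1 - w) * 0
= 0.12 * (+1)
= 0.1200

0.1200


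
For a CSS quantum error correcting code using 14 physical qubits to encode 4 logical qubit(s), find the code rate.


Code rate R = k/n
= 4/14
= 0.2857

0.2857


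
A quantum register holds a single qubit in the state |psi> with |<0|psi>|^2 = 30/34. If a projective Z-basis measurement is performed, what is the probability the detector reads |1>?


|alpha|^2 = 30/34 = 0.8824
|beta|^2 = 1 - 30/34 = 4/34 = 0.1176
P(|1>) = |beta|^2 = 0.1176

0.1176


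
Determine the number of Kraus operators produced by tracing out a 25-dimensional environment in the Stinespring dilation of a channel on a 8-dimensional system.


Tracing out the environment in an orthonormal basis {|i>_E} gives Kraus operators K_i = <i|_E U |0>_E.
Number of Kraus operators = dim(H_env) = d_env
= 25

25


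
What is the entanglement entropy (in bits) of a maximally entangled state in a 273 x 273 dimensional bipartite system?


For a maximally entangled state in d x d:
S = log2(d) = log2(273)
= 8.0928

8.0928


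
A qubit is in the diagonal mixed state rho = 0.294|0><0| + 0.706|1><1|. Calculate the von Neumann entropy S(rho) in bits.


S = -p*log2(p) - (1-p)*log2(1-p)
p = 0.2940, 1-p = 0.7060
= -0.2940 * log2(0.2940) - 0.7060 * log2(0.7060)
= -(-0.5192) - (-0.3546)
= 0.8738

0.8738


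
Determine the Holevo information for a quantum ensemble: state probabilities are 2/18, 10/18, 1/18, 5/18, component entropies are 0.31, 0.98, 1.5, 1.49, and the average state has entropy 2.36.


chi = S(rho) - sum_i p_i * S(rho_i)
Weighted entropy = 2/18 * 0.31 + 10/18 * 0.98 + 1/18 * 1.5 + 5/18 * 1.49
= 1.0761
chi = 2.36 - 1.0761
= 1.2839

1.2839


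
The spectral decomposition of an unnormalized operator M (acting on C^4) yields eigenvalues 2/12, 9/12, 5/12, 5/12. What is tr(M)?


tr(M) = sum of eigenvalues
= 2/12 + 9/12 + 5/12 + 5/12
= 21/12
= 1.7500

1.7500


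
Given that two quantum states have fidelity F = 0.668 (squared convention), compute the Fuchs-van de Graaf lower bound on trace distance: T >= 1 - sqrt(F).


Fuchs-van de Graaf (squared-fidelity convention): 1 - sqrt(F) <= T <= sqrt(1 - F).
Lower bound: T >= 1 - sqrt(F)
sqrt(F) = sqrt(0.668) = 0.8173
T >= 1 - 0.8173
T >= 0.1827

0.1827


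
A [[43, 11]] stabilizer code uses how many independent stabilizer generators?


For an [[n,k]] stabilizer code:
Number of stabilizer generators = n - k
= 43 - 11
= 32

32


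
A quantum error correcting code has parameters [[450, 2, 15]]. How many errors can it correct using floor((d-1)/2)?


Code parameters: [[450, 2, 15]], distance d = 15.
Number of correctable errors = floor((d-1)/2)
= floor((15 - 1)/2)
= floor(14/2)
= 7

7


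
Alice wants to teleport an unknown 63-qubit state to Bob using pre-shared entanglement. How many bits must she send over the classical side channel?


Quantum teleportation requires 2 classical bits per qubit teleported.
63 qubit(s) -> 2 * 63 = 126 classical bits

126


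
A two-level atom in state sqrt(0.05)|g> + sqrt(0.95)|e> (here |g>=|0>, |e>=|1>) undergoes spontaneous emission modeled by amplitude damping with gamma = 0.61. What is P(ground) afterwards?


For amplitude damping with parameter gamma on state sqrt(a)|0> + sqrt(b)|1>:
alpha^2 = 0.05, beta^2 = 0.95
P(|0>) = alpha^2 + gamma * beta^2
= 0.05 + 0.61 * 0.95
= 0.05 + 0.5795
= 0.6295

0.6295


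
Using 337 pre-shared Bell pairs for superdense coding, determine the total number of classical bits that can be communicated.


Superdense coding allows 2 classical bits per shared entangled pair.
337 pair(s) -> 2 * 337 = 674 classical bits

674


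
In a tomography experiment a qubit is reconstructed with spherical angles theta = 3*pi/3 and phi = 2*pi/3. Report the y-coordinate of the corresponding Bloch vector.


theta = 3.1416, phi = 2.0944
r_y = sin(theta)*sin(phi) = 0.0000 * 0.8660
r_y = 0.0000

0.0000


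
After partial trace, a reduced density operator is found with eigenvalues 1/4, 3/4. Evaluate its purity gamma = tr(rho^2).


tr(rho^2) = sum of eigenvalues squared
= (1/4)^2 + (3/4)^2
= (1 + 9) / 16
= 10/16
= 0.6250

0.6250


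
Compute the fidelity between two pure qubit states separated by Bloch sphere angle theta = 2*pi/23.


For states separated by angle theta on Bloch sphere:
F = cos^2(theta/2)
theta = 2*pi/23 = 0.2732
theta/2 = 0.1366
cos(theta/2) = 0.9907
F = 0.9815

0.9815


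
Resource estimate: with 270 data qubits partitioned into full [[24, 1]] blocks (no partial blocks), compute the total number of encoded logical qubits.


Each code block uses 24 physical qubits for 1 logical qubit(s).
Number of complete blocks = floor(270 / 24) = 11
Logical qubits = 11 * 1
= 11

11


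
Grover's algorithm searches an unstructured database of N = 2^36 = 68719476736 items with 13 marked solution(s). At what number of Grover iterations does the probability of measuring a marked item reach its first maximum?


After j Grover iterations the success probability is P(j) = sin^2((2j+1)*theta), where sin(theta) = sqrt(k/N).
N = 2^36 = 68719476736, k = 13
sin(theta) = sqrt(k/N) = 1.375408659e-05
theta = arcsin(sqrt(k/N)) = 1.375408659e-05 rad
P(j) reaches its first maximum when (2j+1)*theta is as close as possible to pi/2, i.e. j = round(pi/(4*theta) - 1/2).
pi/(4*theta) - 1/2 = 57102.3951
(For comparison, the common estimate pi/4 * sqrt(N/k) = 57102.8951; the exact maximiser is used here.)
Optimal iterations = 57102

57102


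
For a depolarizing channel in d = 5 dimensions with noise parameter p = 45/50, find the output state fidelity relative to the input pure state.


F = (1-p) + p/d
= (1 - 0.9000) + 0.9000/5
= 0.1000 + 0.1800
= 0.2800

0.2800


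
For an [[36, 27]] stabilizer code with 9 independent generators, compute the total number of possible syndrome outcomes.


Each stabilizer generator gives a binary (+1 or -1) measurement outcome.
With 9 independent generators:
Total syndromes = 2^9
= 512

512


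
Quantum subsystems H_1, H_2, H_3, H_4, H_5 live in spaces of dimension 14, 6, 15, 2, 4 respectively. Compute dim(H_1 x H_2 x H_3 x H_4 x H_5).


dim(H_1 x H_2 x H_3 x H_4 x H_5) = 14 * 6 * 15 * 2 * 4
= 84 * 15 * 2 * 4
= 1260 * 2 * 4
= 2520 * 4
= 10080

10080


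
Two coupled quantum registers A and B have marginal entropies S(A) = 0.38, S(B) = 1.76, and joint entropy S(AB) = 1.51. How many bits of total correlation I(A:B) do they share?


I(A:B) = S(A) + S(B) - S(AB)
= 0.38 + 1.76 - 1.51
= 0.6300

0.6300


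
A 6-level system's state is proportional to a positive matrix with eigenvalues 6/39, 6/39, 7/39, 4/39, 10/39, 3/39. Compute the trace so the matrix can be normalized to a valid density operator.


tr(M) = sum of eigenvalues
= 6/39 + 6/39 + 7/39 + 4/39 + 10/39 + 3/39
= 36/39
= 0.9231

0.9231


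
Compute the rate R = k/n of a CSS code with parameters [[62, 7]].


Code rate R = k/n
= 7/62
= 0.1129

0.1129


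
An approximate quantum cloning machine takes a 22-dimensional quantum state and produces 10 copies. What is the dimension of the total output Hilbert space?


Output space = H^(tensor 10) where dim(H) = 22
dim = 22^10
= 484 (after 2 factors)
= 10648 (after 3 factors)
= 234256 (after 4 factors)
= 5153632 (after 5 factors)
= 113379904 (after 6 factors)
= 2494357888 (after 7 factors)
= 54875873536 (after 8 factors)
= 1207269217792 (after 9 factors)
= 26559922791424 (after 10 factors)
= 26559922791424

26559922791424


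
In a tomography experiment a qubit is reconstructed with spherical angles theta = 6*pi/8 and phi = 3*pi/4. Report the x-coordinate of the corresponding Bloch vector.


theta = 2.3562, phi = 2.3562
r_x = sin(theta)*cos(phi) = 0.7071 * -0.7071
r_x = -0.5000

-0.5000


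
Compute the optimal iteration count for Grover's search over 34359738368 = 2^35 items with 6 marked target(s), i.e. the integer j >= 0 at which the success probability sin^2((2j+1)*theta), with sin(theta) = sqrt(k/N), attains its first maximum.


After j Grover iterations the success probability is P(j) = sin^2((2j+1)*theta), where sin(theta) = sqrt(k/N).
N = 2^35 = 34359738368, k = 6
sin(theta) = sqrt(k/N) = 1.321449896e-05
theta = arcsin(sqrt(k/N)) = 1.321449896e-05 rad
P(j) reaches its first maximum when (2j+1)*theta is as close as possible to pi/2, i.e. j = round(pi/(4*theta) - 1/2).
pi/(4*theta) - 1/2 = 59434.0776
(For comparison, the common estimate pi/4 * sqrt(N/k) = 59434.5776; the exact maximiser is used here.)
Optimal iterations = 59434

59434


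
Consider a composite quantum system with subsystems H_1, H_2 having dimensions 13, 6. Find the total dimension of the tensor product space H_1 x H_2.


dim(H_1 x H_2) = 13 * 6
= 78

78


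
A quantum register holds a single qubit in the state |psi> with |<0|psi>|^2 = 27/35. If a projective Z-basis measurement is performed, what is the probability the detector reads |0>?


|alpha|^2 = 27/35 = 0.7714
|beta|^2 = 1 - 27/35 = 8/35 = 0.2286
P(|0>) = |alpha|^2 = 0.7714

0.7714


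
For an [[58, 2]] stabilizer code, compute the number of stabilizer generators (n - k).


For an [[n,k]] stabilizer code:
Number of stabilizer generators = n - k
= 58 - 2
= 56

56


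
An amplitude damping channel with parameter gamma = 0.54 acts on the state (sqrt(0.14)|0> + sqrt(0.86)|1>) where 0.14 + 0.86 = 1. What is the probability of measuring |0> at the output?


For amplitude damping with parameter gamma on state sqrt(a)|0> + sqrt(b)|1>:
alpha^2 = 0.14, beta^2 = 0.86
P(|0>) = alpha^2 + gamma * beta^2
= 0.14 + 0.54 * 0.86
= 0.14 + 0.4644
= 0.6044

0.6044


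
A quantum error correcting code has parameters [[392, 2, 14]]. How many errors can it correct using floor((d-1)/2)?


Code parameters: [[392, 2, 14]], distance d = 14.
Number of correctable errors = floor((d-1)/2)
= floor((14 - 1)/2)
= floor(13/2)
= 6

6


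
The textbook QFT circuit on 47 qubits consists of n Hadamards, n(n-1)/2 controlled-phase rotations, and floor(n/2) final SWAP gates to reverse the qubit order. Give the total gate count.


Hadamard gates: 47
Controlled rotations: n*(n-1)/2 = 47*46/2 = 1081
SWAP gates: floor(n/2) = floor(47/2) = 23
Total = 47 + 1081 + 23
= 1151

1151


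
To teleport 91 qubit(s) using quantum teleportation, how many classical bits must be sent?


Quantum teleportation requires 2 classical bits per qubit teleported.
91 qubit(s) -> 2 * 91 = 182 classical bits

182


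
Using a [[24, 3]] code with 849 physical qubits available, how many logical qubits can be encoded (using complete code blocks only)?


Each code block uses 24 physical qubits for 3 logical qubit(s).
Number of complete blocks = floor(849 / 24) = 35
Logical qubits = 35 * 3
= 105

105


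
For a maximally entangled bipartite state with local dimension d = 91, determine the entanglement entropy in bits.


For a maximally entangled state in d x d:
S = log2(d) = log2(91)
= 6.5078

6.5078


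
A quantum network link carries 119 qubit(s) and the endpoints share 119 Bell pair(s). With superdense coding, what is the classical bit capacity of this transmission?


Superdense coding allows 2 classical bits per shared entangled pair.
119 pair(s) -> 2 * 119 = 238 classical bits

238


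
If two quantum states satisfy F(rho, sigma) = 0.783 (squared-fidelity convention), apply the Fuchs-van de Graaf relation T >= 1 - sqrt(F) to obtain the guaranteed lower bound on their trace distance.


Fuchs-van de Graaf (squared-fidelity convention): 1 - sqrt(F) <= T <= sqrt(1 - F).
Lower bound: T >= 1 - sqrt(F)
sqrt(F) = sqrt(0.783) = 0.8849
T >= 1 - 0.8849
T >= 0.1151

0.1151


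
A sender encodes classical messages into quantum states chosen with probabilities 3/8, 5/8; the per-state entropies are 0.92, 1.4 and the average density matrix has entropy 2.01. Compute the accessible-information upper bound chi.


chi = S(rho) - sum_i p_i * S(rho_i)
Weighted entropy = 3/8 * 0.92 + 5/8 * 1.4
= 1.2200
chi = 2.01 - 1.2200
= 0.7900

0.7900


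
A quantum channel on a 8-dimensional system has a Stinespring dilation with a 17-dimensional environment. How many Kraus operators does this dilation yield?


Tracing out the environment in an orthonormal basis {|i>_E} gives Kraus operators K_i = <i|_E U |0>_E.
Number of Kraus operators = dim(H_env) = d_env
= 17

17


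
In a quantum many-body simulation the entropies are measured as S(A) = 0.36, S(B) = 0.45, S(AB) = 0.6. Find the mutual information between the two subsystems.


I(A:B) = S(A) + S(B) - S(AB)
= 0.36 + 0.45 - 0.6
= 0.2100

0.2100


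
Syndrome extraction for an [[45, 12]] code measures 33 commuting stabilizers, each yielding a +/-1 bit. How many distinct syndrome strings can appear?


Each stabilizer generator gives a binary (+1 or -1) measurement outcome.
With 33 independent generators:
Total syndromes = 2^33
= 8589934592

8589934592


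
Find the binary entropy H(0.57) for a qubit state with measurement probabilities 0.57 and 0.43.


S = -p*log2(p) - (1-p)*log2(1-p)
p = 0.5700, 1-p = 0.4300
= -0.5700 * log2(0.5700) - 0.4300 * log2(0.4300)
= -(-0.4623) - (-0.5236)
= 0.9858

0.9858


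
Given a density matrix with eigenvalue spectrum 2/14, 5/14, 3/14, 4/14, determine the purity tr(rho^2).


tr(rho^2) = sum of eigenvalues squared
= (2/14)^2 + (5/14)^2 + (3/14)^2 + (4/14)^2
= (4 + 25 + 9 + 16) / 196
= 54/196
= 0.2755

0.2755


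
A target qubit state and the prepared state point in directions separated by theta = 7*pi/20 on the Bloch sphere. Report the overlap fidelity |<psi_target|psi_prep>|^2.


For states separated by angle theta on Bloch sphere:
F = cos^2(theta/2)
theta = 7*pi/20 = 1.0996
theta/2 = 0.5498
cos(theta/2) = 0.8526
F = 0.7270

0.7270


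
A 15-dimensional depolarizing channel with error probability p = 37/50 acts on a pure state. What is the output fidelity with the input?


F = (1-p) + p/d
= (1 - 0.7400) + 0.7400/15
= 0.2600 + 0.0493
= 0.3093

0.3093


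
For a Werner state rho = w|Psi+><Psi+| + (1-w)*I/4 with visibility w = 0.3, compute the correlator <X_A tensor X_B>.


|Psi+> = (|01> + |10>)/sqrt(2)
For the pure Bell state, <X_A X_B> = +1 (Bell-state Pauli correlator).
The maximally-mixed part I/4 has tr(I/4 * P tensor P) = 0 for any traceless Pauli P.
So <X_A X_B>_rho = w * (+1) + (1 - w) * 0
= 0.3 * (+1)
= 0.3000

0.3000


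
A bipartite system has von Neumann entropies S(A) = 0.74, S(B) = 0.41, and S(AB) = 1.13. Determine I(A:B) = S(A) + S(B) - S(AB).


I(A:B) = S(A) + S(B) - S(AB)
= 0.74 + 0.41 - 1.13
= 0.0200

0.0200


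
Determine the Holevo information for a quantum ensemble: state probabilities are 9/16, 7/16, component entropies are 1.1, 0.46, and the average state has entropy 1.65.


chi = S(rho) - sum_i p_i * S(rho_i)
Weighted entropy = 9/16 * 1.1 + 7/16 * 0.46
= 0.8200
chi = 1.65 - 0.8200
= 0.8300

0.8300


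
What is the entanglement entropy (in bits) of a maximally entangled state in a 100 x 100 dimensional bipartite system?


For a maximally entangled state in d x d:
S = log2(d) = log2(100)
= 6.6439

6.6439


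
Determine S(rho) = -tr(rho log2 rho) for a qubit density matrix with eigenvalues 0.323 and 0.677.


S = -p*log2(p) - (1-p)*log2(1-p)
p = 0.3230, 1-p = 0.6770
= -0.3230 * log2(0.3230) - 0.6770 * log2(0.6770)
= -(-0.5266) - (-0.3810)
= 0.9076

0.9076


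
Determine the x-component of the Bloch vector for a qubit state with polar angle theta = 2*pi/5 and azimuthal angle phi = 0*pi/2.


theta = 1.2566, phi = 0.0000
r_x = sin(theta)*cos(phi) = 0.9511 * 1.0000
r_x = 0.9511

0.9511


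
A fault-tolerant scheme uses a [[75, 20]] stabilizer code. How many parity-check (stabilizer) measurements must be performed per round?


For an [[n,k]] stabilizer code:
Number of stabilizer generators = n - k
= 75 - 20
= 55

55


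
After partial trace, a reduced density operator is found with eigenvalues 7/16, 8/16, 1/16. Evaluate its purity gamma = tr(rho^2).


tr(rho^2) = sum of eigenvalues squared
= (7/16)^2 + (8/16)^2 + (1/16)^2
= (49 + 64 + 1) / 256
= 114/256
= 0.4453

0.4453


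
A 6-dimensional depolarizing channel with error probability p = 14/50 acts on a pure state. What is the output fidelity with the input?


F = (1-p) + p/d
= (1 - 0.2800) + 0.2800/6
= 0.7200 + 0.0467
= 0.7667

0.7667


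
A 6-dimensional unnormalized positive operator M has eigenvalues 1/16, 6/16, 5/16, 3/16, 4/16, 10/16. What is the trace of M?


tr(M) = sum of eigenvalues
= 1/16 + 6/16 + 5/16 + 3/16 + 4/16 + 10/16
= 29/16
= 1.8125

1.8125


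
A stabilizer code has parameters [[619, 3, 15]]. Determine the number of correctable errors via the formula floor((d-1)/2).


Code parameters: [[619, 3, 15]], distance d = 15.
Number of correctable errors = floor((d-1)/2)
= floor((15 - 1)/2)
= floor(14/2)
= 7

7


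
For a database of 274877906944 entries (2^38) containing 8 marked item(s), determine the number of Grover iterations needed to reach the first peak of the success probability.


After j Grover iterations the success probability is P(j) = sin^2((2j+1)*theta), where sin(theta) = sqrt(k/N).
N = 2^38 = 274877906944, k = 8
sin(theta) = sqrt(k/N) = 5.394796609e-06
theta = arcsin(sqrt(k/N)) = 5.394796609e-06 rad
P(j) reaches its first maximum when (2j+1)*theta is as close as possible to pi/2, i.e. j = round(pi/(4*theta) - 1/2).
pi/(4*theta) - 1/2 = 145583.8881
(For comparison, the common estimate pi/4 * sqrt(N/k) = 145584.3881; the exact maximiser is used here.)
Optimal iterations = 145584

145584


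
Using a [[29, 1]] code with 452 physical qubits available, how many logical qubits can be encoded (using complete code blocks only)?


Each code block uses 29 physical qubits for 1 logical qubit(s).
Number of complete blocks = floor(452 / 29) = 15
Logical qubits = 15 * 1
= 15

15


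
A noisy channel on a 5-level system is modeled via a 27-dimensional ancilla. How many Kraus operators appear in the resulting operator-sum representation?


Tracing out the environment in an orthonormal basis {|i>_E} gives Kraus operators K_i = <i|_E U |0>_E.
Number of Kraus operators = dim(H_env) = d_env
= 27

27


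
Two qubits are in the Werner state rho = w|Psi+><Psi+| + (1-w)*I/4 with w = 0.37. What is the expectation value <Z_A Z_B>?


|Psi+> = (|01> + |10>)/sqrt(2)
For the pure Bell state, <Z_A Z_B> = -1 (Bell-state Pauli correlator).
The maximally-mixed part I/4 has tr(I/4 * P tensor P) = 0 for any traceless Pauli P.
So <Z_A Z_B>_rho = w * (-1) + (1 - w) * 0
= 0.37 * (-1)
= -0.3700

-0.3700


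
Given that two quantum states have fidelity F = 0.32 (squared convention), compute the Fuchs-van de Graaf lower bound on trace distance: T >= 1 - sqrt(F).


Fuchs-van de Graaf (squared-fidelity convention): 1 - sqrt(F) <= T <= sqrt(1 - F).
Lower bound: T >= 1 - sqrt(F)
sqrt(F) = sqrt(0.32) = 0.5657
T >= 1 - 0.5657
T >= 0.4343

0.4343


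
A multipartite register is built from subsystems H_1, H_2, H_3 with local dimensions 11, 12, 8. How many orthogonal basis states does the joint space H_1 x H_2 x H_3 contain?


dim(H_1 x H_2 x H_3) = 11 * 12 * 8
= 132 * 8
= 1056

1056


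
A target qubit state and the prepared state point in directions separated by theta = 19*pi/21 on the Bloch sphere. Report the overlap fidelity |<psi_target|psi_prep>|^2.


For states separated by angle theta on Bloch sphere:
F = cos^2(theta/2)
theta = 19*pi/21 = 2.8424
theta/2 = 1.4212
cos(theta/2) = 0.1490
F = 0.0222

0.0222


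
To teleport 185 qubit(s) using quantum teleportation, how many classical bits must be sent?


Quantum teleportation requires 2 classical bits per qubit teleported.
185 qubit(s) -> 2 * 185 = 370 classical bits

370


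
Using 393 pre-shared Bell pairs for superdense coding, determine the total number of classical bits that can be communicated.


Superdense coding allows 2 classical bits per shared entangled pair.
393 pair(s) -> 2 * 393 = 786 classical bits

786


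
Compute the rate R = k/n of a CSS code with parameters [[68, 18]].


Code rate R = k/n
= 18/68
= 0.2647

0.2647


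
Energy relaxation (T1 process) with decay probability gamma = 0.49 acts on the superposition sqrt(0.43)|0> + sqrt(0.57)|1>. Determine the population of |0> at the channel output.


For amplitude damping with parameter gamma on state sqrt(a)|0> + sqrt(b)|1>:
alpha^2 = 0.43, beta^2 = 0.57
P(|0>) = alpha^2 + gamma * beta^2
= 0.43 + 0.49 * 0.57
= 0.43 + 0.2793
= 0.7093

0.7093


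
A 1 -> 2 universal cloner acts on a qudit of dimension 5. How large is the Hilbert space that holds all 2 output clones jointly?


Output space = H^(tensor 2) where dim(H) = 5
dim = 5^2
= 25

25


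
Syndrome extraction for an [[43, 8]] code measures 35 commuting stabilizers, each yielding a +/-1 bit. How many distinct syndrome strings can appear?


Each stabilizer generator gives a binary (+1 or -1) measurement outcome.
With 35 independent generators:
Total syndromes = 2^35
= 34359738368

34359738368


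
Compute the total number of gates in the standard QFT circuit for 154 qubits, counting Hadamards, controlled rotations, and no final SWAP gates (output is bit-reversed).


Hadamard gates: 154
Controlled rotations: n*(n-1)/2 = 154*153/2 = 11781
SWAP gates: 0 (omitted)
Total = 154 + 11781
= 11935

11935


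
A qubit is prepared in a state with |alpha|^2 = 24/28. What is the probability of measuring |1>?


|alpha|^2 = 24/28 = 0.8571
|beta|^2 = 1 - 24/28 = 4/28 = 0.1429
P(|1>) = |beta|^2 = 0.1429

0.1429


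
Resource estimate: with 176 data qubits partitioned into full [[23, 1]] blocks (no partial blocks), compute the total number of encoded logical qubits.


Each code block uses 23 physical qubits for 1 logical qubit(s).
Number of complete blocks = floor(176 / 23) = 7
Logical qubits = 7 * 1
= 7

7


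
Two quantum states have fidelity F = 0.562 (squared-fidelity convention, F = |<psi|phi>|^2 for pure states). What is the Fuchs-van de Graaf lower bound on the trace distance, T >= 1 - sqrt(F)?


Fuchs-van de Graaf (squared-fidelity convention): 1 - sqrt(F) <= T <= sqrt(1 - F).
Lower bound: T >= 1 - sqrt(F)
sqrt(F) = sqrt(0.562) = 0.7497
T >= 1 - 0.7497
T >= 0.2503

0.2503


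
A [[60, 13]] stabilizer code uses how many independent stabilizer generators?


For an [[n,k]] stabilizer code:
Number of stabilizer generators = n - k
= 60 - 13
= 47

47


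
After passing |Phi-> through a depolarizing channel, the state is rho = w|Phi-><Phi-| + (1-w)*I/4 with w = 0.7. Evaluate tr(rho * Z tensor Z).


|Phi-> = (|00> - |11>)/sqrt(2)
For the pure Bell state, <Z_A Z_B> = +1 (Bell-state Pauli correlator).
The maximally-mixed part I/4 has tr(I/4 * P tensor P) = 0 for any traceless Pauli P.
So <Z_A Z_B>_rho = w * (+1) + (1 - w) * 0
= 0.7 * (+1)
= 0.7000

0.7000


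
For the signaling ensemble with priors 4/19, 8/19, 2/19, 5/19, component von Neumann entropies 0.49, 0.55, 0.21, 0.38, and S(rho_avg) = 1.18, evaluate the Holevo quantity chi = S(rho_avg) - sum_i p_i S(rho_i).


chi = S(rho) - sum_i p_i * S(rho_i)
Weighted entropy = 4/19 * 0.49 + 8/19 * 0.55 + 2/19 * 0.21 + 5/19 * 0.38
= 0.4568
chi = 1.18 - 0.4568
= 0.7232

0.7232


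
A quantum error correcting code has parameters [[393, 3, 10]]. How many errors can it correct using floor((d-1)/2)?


Code parameters: [[393, 3, 10]], distance d = 10.
Number of correctable errors = floor((d-1)/2)
= floor((10 - 1)/2)
= floor(9/2)
= 4

4


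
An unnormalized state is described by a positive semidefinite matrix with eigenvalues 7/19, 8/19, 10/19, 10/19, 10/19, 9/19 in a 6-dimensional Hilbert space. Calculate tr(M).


tr(M) = sum of eigenvalues
= 7/19 + 8/19 + 10/19 + 10/19 + 10/19 + 9/19
= 54/19
= 2.8421

2.8421


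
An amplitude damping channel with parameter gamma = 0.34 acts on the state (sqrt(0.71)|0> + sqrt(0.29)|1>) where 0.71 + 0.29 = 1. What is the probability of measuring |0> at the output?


For amplitude damping with parameter gamma on state sqrt(a)|0> + sqrt(b)|1>:
alpha^2 = 0.71, beta^2 = 0.29
P(|0>) = alpha^2 + gamma * beta^2
= 0.71 + 0.34 * 0.29
= 0.71 + 0.0986
= 0.8086

0.8086


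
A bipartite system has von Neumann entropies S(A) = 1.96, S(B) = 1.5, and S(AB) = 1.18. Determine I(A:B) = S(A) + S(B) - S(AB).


I(A:B) = S(A) + S(B) - S(AB)
= 1.96 + 1.5 - 1.18
= 2.2800

2.2800


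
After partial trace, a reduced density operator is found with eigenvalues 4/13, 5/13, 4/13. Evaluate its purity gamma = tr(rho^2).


tr(rho^2) = sum of eigenvalues squared
= (4/13)^2 + (5/13)^2 + (4/13)^2
= (16 + 25 + 16) / 169
= 57/169
= 0.3373

0.3373
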